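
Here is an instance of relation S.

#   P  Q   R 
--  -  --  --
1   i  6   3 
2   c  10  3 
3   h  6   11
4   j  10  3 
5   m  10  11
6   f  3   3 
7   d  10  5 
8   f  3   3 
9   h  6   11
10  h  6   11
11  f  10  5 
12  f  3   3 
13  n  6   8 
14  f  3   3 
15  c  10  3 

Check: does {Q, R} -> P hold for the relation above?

No

(Q=6, R=3): row 1 → P = i ✓
(Q=10, R=3): rows 2, 4, 15 → P takes values {c, j} — violation
(Q=6, R=11): rows 3, 9, 10 → P = h, h, h ✓
(Q=10, R=11): row 5 → P = m ✓
(Q=3, R=3): rows 6, 8, 12, 14 → P = f, f, f, f ✓
(Q=10, R=5): rows 7, 11 → P takes values {d, f} — violation
(Q=6, R=8): row 13 → P = n ✓
Two rows agree on {Q, R} but differ on P, so {Q, R} -> P does not hold.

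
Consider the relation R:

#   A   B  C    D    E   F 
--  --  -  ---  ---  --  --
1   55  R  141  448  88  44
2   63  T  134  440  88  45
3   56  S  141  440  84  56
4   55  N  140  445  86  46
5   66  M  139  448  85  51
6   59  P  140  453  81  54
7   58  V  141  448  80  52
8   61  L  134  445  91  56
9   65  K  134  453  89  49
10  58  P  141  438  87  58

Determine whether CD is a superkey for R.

No

Rows 1 and 7 have the same CD value (C=141, D=448) but are distinct tuples, so CD does not determine every attribute — not a superkey.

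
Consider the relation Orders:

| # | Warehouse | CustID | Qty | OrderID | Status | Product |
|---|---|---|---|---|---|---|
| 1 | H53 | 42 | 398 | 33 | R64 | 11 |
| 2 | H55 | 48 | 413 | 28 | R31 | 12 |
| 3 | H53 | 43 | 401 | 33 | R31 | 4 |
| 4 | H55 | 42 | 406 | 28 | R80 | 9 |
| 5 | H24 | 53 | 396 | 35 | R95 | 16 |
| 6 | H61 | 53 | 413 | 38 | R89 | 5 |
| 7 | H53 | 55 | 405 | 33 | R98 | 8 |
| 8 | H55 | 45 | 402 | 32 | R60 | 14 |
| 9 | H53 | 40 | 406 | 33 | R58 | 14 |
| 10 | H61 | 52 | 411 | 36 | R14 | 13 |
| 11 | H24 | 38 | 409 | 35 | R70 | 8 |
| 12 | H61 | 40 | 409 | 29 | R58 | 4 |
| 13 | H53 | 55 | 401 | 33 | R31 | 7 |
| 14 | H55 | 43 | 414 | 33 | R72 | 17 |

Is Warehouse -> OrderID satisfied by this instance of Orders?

No

Warehouse=H53: rows 1, 3, 7, 9, 13 → OrderID = 33, 33, 33, 33, 33 ✓
Warehouse=H55: rows 2, 4, 8, 14 → OrderID takes values {28, 32, 33} — violation
Warehouse=H24: rows 5, 11 → OrderID = 35, 35 ✓
Warehouse=H61: rows 6, 10, 12 → OrderID takes values {38, 36, 29} — violation
Two rows agree on Warehouse but differ on OrderID, so Warehouse -> OrderID does not hold.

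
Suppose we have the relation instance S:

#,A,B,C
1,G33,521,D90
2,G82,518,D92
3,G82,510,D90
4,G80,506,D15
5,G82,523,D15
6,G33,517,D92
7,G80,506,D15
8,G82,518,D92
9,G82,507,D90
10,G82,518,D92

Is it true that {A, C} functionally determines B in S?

No

(A=G33, C=D90): row 1 → B = 521 ✓
(A=G82, C=D92): rows 2, 8, 10 → B = 518, 518, 518 ✓
(A=G82, C=D90): rows 3, 9 → B takes values {510, 507} — violation
(A=G80, C=D15): rows 4, 7 → B = 506, 506 ✓
(A=G82, C=D15): row 5 → B = 523 ✓
(A=G33, C=D92): row 6 → B = 517 ✓
Two rows agree on {A, C} but differ on B, so {A, C} -> B does not hold.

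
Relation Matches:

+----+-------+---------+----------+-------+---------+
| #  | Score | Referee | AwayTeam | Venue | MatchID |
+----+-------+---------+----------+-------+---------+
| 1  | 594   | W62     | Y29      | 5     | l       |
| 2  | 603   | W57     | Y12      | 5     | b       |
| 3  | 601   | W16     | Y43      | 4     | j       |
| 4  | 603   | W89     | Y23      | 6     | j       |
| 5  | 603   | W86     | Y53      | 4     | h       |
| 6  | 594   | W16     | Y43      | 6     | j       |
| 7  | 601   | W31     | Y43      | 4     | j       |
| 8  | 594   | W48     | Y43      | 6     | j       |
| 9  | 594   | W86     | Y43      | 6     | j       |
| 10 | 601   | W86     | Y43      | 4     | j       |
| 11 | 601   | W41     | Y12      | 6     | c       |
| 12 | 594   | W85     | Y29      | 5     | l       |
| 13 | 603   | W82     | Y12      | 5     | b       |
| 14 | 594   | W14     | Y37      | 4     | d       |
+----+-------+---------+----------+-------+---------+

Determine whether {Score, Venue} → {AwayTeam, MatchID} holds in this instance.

Yes

(Score=594, Venue=5): rows 1, 12 → {AwayTeam,MatchID} = (Y29, l), (Y29, l) ✓
(Score=603, Venue=5): rows 2, 13 → {AwayTeam,MatchID} = (Y12, b), (Y12, b) ✓
(Score=601, Venue=4): rows 3, 7, 10 → {AwayTeam,MatchID} = (Y43, j), (Y43, j), (Y43, j) ✓
(Score=603, Venue=6): row 4 → {AwayTeam,MatchID} = (Y23, j) ✓
(Score=603, Venue=4): row 5 → {AwayTeam,MatchID} = (Y53, h) ✓
(Score=594, Venue=6): rows 6, 8, 9 → {AwayTeam,MatchID} = (Y43, j), (Y43, j), (Y43, j) ✓
(Score=601, Venue=6): row 11 → {AwayTeam,MatchID} = (Y12, c) ✓
(Score=594, Venue=4): row 14 → {AwayTeam,MatchID} = (Y37, d) ✓
Every {Score, Venue} value is associated with a single {AwayTeam, MatchID} value, so {Score, Venue} → {AwayTeam, MatchID} holds.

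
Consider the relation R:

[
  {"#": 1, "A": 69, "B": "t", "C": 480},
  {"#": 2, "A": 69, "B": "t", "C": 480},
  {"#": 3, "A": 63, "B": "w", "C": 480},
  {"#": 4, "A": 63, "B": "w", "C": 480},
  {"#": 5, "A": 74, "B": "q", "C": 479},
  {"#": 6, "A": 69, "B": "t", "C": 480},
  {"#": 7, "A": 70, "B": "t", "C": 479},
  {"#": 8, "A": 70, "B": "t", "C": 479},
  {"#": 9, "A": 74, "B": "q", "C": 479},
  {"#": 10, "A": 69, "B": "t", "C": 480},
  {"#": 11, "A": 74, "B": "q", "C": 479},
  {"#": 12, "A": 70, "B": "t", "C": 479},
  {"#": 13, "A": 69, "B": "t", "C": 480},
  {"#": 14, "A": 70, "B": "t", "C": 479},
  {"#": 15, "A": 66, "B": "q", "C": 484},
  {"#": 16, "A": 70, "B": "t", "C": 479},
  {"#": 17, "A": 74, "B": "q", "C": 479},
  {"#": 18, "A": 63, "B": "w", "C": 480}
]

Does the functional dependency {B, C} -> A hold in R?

(B=t, C=480): rows 1, 2, 6, 10, 13 → A = 69, 69, 69, 69, 69 ✓
(B=w, C=480): rows 3, 4, 18 → A = 63, 63, 63 ✓
(B=q, C=479): rows 5, 9, 11, 17 → A = 74, 74, 74, 74 ✓
(B=t, C=479): rows 7, 8, 12, 14, 16 → A = 70, 70, 70, 70, 70 ✓
(B=q, C=484): row 15 → A = 66 ✓
Every {B, C} value is associated with a single A value, so {B, C} -> A holds.

Yes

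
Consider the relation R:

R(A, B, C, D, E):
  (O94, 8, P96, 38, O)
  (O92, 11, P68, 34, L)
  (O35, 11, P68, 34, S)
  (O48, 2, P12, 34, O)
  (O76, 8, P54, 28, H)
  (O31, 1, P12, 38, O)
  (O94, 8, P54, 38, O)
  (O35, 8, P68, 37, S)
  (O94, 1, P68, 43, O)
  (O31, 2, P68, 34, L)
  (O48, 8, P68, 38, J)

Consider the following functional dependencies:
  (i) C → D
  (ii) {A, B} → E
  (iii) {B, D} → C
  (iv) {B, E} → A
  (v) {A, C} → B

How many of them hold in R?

1

(i) C → D: C=P68: 6 rows → D takes values {34, 37, 43, 38} — violation; C=P12: 2 rows → D takes values {34, 38} — violation; C=P54: 2 rows → D takes values {28, 38} — violation — fails.
(ii) {A, B} → E: every LHS value maps to a single RHS value — holds.
(iii) {B, D} → C: (B=8, D=38): 3 rows → C takes values {P96, P54, P68} — violation; (B=2, D=34): 2 rows → C takes values {P12, P68} — violation — fails.
(iv) {B, E} → A: (B=1, E=O): 2 rows → A takes values {O31, O94} — violation — fails.
(v) {A, C} → B: (A=O35, C=P68): 2 rows → B takes values {11, 8} — violation — fails.
1 of the 5 dependencies holds.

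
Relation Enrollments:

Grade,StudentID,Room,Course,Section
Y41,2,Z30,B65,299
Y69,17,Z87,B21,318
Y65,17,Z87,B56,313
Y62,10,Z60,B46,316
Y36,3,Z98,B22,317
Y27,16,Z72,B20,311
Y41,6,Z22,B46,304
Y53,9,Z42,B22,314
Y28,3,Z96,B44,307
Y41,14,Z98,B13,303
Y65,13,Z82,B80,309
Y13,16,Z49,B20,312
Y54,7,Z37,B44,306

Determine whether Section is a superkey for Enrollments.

All 13 rows have distinct Section values, so Section → (all attributes) holds and Section is a superkey.

Yes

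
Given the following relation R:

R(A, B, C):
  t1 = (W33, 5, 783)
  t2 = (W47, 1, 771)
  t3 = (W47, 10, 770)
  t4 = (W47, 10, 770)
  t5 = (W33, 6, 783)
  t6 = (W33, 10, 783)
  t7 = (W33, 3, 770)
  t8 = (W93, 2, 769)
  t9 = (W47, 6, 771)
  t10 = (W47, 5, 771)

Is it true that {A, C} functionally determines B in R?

(A=W33, C=783): rows 1, 5, 6 → B takes values {5, 6, 10} — violation
(A=W47, C=771): rows 2, 9, 10 → B takes values {1, 6, 5} — violation
(A=W47, C=770): rows 3, 4 → B = 10, 10 ✓
(A=W33, C=770): row 7 → B = 3 ✓
(A=W93, C=769): row 8 → B = 2 ✓
Two rows agree on {A, C} but differ on B, so {A, C} → B does not hold.

No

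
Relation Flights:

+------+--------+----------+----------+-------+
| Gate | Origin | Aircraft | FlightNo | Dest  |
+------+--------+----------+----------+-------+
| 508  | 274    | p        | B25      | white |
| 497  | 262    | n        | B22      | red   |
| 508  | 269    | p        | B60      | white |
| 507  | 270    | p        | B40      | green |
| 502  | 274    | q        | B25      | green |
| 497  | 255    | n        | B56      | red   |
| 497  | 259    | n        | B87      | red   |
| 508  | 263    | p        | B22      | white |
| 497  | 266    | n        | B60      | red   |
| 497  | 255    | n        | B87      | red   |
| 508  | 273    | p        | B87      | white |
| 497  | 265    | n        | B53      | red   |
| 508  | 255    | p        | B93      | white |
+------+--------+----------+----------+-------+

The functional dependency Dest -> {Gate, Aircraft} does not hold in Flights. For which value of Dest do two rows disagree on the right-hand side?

Dest=white: 5 rows → {Gate,Aircraft} = (508, p), (508, p), (508, p), (508, p), (508, p) ✓
Dest=red: 6 rows → {Gate,Aircraft} = (497, n), (497, n), (497, n), (497, n), (497, n), (497, n) ✓
Dest=green: 2 rows → {Gate,Aircraft} takes values {(507, p), (502, q)} — violation
The only Dest value with inconsistent RHS is Dest=green.

green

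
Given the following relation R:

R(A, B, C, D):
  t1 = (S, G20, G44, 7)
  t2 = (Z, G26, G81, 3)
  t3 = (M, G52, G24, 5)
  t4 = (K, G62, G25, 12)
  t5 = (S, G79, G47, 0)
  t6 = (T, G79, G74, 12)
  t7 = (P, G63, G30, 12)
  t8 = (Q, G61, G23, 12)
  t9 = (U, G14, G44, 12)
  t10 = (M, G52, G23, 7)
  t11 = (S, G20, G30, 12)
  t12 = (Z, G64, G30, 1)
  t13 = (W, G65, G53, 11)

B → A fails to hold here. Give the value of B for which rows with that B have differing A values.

B=G20: rows 1, 11 → A = S, S ✓
B=G26: row 2 → A = Z ✓
B=G52: rows 3, 10 → A = M, M ✓
B=G62: row 4 → A = K ✓
B=G79: rows 5, 6 → A takes values {S, T} — violation
B=G63: row 7 → A = P ✓
B=G61: row 8 → A = Q ✓
B=G14: row 9 → A = U ✓
B=G64: row 12 → A = Z ✓
B=G65: row 13 → A = W ✓
The only B value with inconsistent A is B=G79.

G79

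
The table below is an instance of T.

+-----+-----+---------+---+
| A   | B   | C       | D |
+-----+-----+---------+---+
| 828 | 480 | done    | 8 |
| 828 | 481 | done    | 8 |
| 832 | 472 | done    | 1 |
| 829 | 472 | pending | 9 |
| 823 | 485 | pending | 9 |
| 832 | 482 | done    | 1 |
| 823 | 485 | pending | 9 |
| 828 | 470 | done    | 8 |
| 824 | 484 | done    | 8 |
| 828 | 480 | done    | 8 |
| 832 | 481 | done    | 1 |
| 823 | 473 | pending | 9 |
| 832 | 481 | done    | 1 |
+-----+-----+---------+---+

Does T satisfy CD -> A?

No

(C=done, D=8): 5 rows → A takes values {828, 824} — violation
(C=done, D=1): 4 rows → A = 832, 832, 832, 832 ✓
(C=pending, D=9): 4 rows → A takes values {829, 823} — violation
Two rows agree on CD but differ on A, so CD -> A does not hold.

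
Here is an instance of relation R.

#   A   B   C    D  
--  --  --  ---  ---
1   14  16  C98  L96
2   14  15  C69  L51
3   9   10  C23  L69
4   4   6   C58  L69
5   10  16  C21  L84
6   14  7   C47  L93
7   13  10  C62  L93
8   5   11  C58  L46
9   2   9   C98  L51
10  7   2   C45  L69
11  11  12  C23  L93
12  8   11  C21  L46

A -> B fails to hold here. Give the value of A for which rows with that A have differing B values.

14

A=14: rows 1, 2, 6 → B takes values {16, 15, 7} — violation
A=9: row 3 → B = 10 ✓
A=4: row 4 → B = 6 ✓
A=10: row 5 → B = 16 ✓
A=13: row 7 → B = 10 ✓
A=5: row 8 → B = 11 ✓
A=2: row 9 → B = 9 ✓
A=7: row 10 → B = 2 ✓
A=11: row 11 → B = 12 ✓
A=8: row 12 → B = 11 ✓
The only A value with inconsistent B is A=14.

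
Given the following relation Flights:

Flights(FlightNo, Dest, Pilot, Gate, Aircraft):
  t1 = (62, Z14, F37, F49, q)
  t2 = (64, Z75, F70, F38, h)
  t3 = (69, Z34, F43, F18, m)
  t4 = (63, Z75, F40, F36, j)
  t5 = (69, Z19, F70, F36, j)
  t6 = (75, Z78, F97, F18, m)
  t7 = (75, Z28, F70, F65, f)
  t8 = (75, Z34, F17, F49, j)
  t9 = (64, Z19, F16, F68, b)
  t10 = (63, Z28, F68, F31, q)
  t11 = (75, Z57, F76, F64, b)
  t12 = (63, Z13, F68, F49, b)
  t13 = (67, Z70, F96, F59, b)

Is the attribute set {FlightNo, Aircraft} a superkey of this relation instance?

All 13 rows have distinct {FlightNo, Aircraft} values, so {FlightNo, Aircraft} → (all attributes) holds and {FlightNo, Aircraft} is a superkey.

Yes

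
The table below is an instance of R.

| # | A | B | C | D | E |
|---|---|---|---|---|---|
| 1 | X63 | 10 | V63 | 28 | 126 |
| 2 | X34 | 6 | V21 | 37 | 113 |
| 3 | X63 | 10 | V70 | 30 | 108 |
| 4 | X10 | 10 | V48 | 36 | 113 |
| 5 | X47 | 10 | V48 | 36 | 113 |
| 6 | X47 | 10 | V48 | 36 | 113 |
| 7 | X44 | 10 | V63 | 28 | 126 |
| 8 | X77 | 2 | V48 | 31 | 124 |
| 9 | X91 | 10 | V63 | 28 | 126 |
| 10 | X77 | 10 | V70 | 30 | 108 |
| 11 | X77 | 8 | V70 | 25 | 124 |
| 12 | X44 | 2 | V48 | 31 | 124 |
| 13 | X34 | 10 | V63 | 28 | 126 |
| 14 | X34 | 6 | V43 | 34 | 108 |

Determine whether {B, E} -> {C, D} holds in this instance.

Yes

(B=10, E=126): rows 1, 7, 9, 13 → {C,D} = (V63, 28), (V63, 28), (V63, 28), (V63, 28) ✓
(B=6, E=113): row 2 → {C,D} = (V21, 37) ✓
(B=10, E=108): rows 3, 10 → {C,D} = (V70, 30), (V70, 30) ✓
(B=10, E=113): rows 4, 5, 6 → {C,D} = (V48, 36), (V48, 36), (V48, 36) ✓
(B=2, E=124): rows 8, 12 → {C,D} = (V48, 31), (V48, 31) ✓
(B=8, E=124): row 11 → {C,D} = (V70, 25) ✓
(B=6, E=108): row 14 → {C,D} = (V43, 34) ✓
Every {B, E} value is associated with a single {C, D} value, so {B, E} -> {C, D} holds.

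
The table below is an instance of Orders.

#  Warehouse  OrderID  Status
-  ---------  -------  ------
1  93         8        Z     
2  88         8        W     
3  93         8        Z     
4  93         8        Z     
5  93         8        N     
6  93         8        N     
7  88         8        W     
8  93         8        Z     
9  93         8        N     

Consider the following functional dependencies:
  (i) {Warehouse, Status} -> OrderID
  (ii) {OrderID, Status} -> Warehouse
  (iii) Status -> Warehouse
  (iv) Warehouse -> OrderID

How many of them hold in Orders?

(i) {Warehouse, Status} -> OrderID: every LHS value maps to a single RHS value — holds.
(ii) {OrderID, Status} -> Warehouse: every LHS value maps to a single RHS value — holds.
(iii) Status -> Warehouse: every LHS value maps to a single RHS value — holds.
(iv) Warehouse -> OrderID: every LHS value maps to a single RHS value — holds.
4 of the 4 dependencies hold.

4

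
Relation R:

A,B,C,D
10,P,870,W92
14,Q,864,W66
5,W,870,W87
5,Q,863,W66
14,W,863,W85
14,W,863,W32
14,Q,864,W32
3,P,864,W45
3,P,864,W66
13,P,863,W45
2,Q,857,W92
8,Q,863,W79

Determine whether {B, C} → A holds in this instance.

(B=P, C=870): 1 row → A = 10 ✓
(B=Q, C=864): 2 rows → A = 14, 14 ✓
(B=W, C=870): 1 row → A = 5 ✓
(B=Q, C=863): 2 rows → A takes values {5, 8} — violation
(B=W, C=863): 2 rows → A = 14, 14 ✓
(B=P, C=864): 2 rows → A = 3, 3 ✓
(B=P, C=863): 1 row → A = 13 ✓
(B=Q, C=857): 1 row → A = 2 ✓
Two rows agree on {B, C} but differ on A, so {B, C} → A does not hold.

No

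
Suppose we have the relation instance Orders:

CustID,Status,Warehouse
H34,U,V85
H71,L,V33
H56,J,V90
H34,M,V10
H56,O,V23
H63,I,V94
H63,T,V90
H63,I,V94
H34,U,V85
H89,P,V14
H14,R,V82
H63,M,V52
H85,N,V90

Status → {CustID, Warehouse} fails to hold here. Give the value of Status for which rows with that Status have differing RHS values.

Status=U: 2 rows → {CustID,Warehouse} = (H34, V85), (H34, V85) ✓
Status=L: 1 row → {CustID,Warehouse} = (H71, V33) ✓
Status=J: 1 row → {CustID,Warehouse} = (H56, V90) ✓
Status=M: 2 rows → {CustID,Warehouse} takes values {(H34, V10), (H63, V52)} — violation
Status=O: 1 row → {CustID,Warehouse} = (H56, V23) ✓
Status=I: 2 rows → {CustID,Warehouse} = (H63, V94), (H63, V94) ✓
Status=T: 1 row → {CustID,Warehouse} = (H63, V90) ✓
Status=P: 1 row → {CustID,Warehouse} = (H89, V14) ✓
Status=R: 1 row → {CustID,Warehouse} = (H14, V82) ✓
Status=N: 1 row → {CustID,Warehouse} = (H85, V90) ✓
The only Status value with inconsistent RHS is Status=M.

M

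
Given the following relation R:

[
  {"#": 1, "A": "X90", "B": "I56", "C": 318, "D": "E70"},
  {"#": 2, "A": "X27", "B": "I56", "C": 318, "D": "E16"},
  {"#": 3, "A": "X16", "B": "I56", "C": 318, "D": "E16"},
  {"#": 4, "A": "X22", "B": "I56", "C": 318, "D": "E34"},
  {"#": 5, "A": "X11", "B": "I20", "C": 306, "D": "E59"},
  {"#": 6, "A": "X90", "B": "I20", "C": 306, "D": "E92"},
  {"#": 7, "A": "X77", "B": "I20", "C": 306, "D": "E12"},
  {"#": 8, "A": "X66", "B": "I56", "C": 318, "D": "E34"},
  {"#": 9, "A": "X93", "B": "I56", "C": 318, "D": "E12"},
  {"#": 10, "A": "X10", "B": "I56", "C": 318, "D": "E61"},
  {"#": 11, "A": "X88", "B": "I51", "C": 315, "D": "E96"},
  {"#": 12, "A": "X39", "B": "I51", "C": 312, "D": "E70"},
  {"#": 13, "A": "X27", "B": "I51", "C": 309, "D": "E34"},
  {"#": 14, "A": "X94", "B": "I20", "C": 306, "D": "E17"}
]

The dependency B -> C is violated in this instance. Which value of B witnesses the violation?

B=I56: rows 1, 2, 3, 4, 8, 9, 10 → C = 318, 318, 318, 318, 318, 318, 318 ✓
B=I20: rows 5, 6, 7, 14 → C = 306, 306, 306, 306 ✓
B=I51: rows 11, 12, 13 → C takes values {315, 312, 309} — violation
The only B value with inconsistent C is B=I51.

I51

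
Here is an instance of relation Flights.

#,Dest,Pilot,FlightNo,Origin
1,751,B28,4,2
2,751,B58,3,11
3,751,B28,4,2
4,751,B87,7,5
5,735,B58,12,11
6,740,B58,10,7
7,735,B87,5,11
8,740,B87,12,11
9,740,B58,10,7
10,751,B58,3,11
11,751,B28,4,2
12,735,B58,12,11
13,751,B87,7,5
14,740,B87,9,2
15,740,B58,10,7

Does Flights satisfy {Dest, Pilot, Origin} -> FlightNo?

(Dest=751, Pilot=B28, Origin=2): rows 1, 3, 11 → FlightNo = 4, 4, 4 ✓
(Dest=751, Pilot=B58, Origin=11): rows 2, 10 → FlightNo = 3, 3 ✓
(Dest=751, Pilot=B87, Origin=5): rows 4, 13 → FlightNo = 7, 7 ✓
(Dest=735, Pilot=B58, Origin=11): rows 5, 12 → FlightNo = 12, 12 ✓
(Dest=740, Pilot=B58, Origin=7): rows 6, 9, 15 → FlightNo = 10, 10, 10 ✓
(Dest=735, Pilot=B87, Origin=11): row 7 → FlightNo = 5 ✓
(Dest=740, Pilot=B87, Origin=11): row 8 → FlightNo = 12 ✓
(Dest=740, Pilot=B87, Origin=2): row 14 → FlightNo = 9 ✓
Every {Dest, Pilot, Origin} value is associated with a single FlightNo value, so {Dest, Pilot, Origin} -> FlightNo holds.

Yes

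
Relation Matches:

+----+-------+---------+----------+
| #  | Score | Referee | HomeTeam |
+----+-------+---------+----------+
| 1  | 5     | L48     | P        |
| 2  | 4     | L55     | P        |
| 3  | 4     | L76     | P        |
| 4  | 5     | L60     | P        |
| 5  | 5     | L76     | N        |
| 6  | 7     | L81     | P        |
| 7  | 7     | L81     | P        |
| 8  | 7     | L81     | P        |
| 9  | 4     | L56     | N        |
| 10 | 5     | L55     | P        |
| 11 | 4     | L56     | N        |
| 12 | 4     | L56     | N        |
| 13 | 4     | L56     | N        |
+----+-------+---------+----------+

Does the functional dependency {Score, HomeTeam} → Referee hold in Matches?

No

(Score=5, HomeTeam=P): rows 1, 4, 10 → Referee takes values {L48, L60, L55} — violation
(Score=4, HomeTeam=P): rows 2, 3 → Referee takes values {L55, L76} — violation
(Score=5, HomeTeam=N): row 5 → Referee = L76 ✓
(Score=7, HomeTeam=P): rows 6, 7, 8 → Referee = L81, L81, L81 ✓
(Score=4, HomeTeam=N): rows 9, 11, 12, 13 → Referee = L56, L56, L56, L56 ✓
Two rows agree on {Score, HomeTeam} but differ on Referee, so {Score, HomeTeam} → Referee does not hold.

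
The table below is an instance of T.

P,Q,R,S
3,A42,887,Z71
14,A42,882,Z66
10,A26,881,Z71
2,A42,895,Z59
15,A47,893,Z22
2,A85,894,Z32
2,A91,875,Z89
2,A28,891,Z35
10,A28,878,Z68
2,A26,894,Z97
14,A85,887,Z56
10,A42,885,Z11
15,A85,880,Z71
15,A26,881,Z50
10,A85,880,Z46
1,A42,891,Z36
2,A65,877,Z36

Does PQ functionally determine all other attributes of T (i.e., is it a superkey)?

All 17 rows have distinct PQ values, so PQ → (all attributes) holds and PQ is a superkey.

Yes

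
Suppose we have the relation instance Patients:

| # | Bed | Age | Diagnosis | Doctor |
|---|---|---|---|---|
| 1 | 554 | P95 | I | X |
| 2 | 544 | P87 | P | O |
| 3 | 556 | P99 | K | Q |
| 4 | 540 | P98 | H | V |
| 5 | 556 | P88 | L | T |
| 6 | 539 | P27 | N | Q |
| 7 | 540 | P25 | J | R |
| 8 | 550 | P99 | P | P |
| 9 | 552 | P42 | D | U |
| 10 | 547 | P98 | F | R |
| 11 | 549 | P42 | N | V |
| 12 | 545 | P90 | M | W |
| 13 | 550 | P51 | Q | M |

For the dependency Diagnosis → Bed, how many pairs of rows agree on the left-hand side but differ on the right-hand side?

Diagnosis=P: violating pairs (2,8) — 1 pair.
Diagnosis=N: violating pairs (6,11) — 1 pair.

2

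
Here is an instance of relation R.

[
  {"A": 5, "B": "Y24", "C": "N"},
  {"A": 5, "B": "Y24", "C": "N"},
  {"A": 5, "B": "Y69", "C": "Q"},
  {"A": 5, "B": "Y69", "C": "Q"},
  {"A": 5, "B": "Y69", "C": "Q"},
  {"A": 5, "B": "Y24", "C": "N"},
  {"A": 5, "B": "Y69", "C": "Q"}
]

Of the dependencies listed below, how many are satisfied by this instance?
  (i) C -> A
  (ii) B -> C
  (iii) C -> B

3

(i) C -> A: every LHS value maps to a single RHS value — holds.
(ii) B -> C: every LHS value maps to a single RHS value — holds.
(iii) C -> B: every LHS value maps to a single RHS value — holds.
3 of the 3 dependencies hold.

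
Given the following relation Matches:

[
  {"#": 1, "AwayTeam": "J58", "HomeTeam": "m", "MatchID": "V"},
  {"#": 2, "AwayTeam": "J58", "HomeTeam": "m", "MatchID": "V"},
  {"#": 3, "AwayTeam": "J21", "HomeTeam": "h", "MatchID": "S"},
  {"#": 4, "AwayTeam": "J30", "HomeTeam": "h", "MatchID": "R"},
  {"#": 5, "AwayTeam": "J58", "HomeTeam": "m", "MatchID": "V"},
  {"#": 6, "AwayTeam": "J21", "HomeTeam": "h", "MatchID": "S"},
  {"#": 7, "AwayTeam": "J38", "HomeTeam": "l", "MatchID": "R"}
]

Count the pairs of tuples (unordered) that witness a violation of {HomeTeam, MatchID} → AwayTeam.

(HomeTeam=m, MatchID=V): all 3 rows agree on AwayTeam — 0 pairs.
(HomeTeam=h, MatchID=S): all 2 rows agree on AwayTeam — 0 pairs.

0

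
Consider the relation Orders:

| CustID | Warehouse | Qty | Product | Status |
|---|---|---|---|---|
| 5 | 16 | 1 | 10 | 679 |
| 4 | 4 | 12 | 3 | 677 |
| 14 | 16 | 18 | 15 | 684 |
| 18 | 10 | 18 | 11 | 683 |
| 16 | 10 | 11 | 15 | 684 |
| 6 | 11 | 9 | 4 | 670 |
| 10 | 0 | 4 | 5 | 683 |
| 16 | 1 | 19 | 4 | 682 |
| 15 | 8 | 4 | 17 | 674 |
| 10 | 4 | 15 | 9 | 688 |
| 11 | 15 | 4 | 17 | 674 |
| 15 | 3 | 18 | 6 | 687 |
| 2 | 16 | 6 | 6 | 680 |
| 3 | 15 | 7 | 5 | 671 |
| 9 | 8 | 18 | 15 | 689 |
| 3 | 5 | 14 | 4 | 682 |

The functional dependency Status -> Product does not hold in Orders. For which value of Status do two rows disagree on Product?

Status=679: 1 row → Product = 10 ✓
Status=677: 1 row → Product = 3 ✓
Status=684: 2 rows → Product = 15, 15 ✓
Status=683: 2 rows → Product takes values {11, 5} — violation
Status=670: 1 row → Product = 4 ✓
Status=682: 2 rows → Product = 4, 4 ✓
Status=674: 2 rows → Product = 17, 17 ✓
Status=688: 1 row → Product = 9 ✓
Status=687: 1 row → Product = 6 ✓
Status=680: 1 row → Product = 6 ✓
Status=671: 1 row → Product = 5 ✓
Status=689: 1 row → Product = 15 ✓
The only Status value with inconsistent Product is Status=683.

683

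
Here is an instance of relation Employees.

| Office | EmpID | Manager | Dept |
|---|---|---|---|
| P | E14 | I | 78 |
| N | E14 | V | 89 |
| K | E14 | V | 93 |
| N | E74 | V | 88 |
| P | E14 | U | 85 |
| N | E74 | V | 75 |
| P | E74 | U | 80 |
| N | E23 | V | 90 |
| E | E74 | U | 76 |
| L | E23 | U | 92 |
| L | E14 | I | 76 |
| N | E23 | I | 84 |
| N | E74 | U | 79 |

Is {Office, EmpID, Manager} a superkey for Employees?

Two distinct rows share (Office=N, EmpID=E74, Manager=V), so {Office, EmpID, Manager} does not determine every attribute — not a superkey.

No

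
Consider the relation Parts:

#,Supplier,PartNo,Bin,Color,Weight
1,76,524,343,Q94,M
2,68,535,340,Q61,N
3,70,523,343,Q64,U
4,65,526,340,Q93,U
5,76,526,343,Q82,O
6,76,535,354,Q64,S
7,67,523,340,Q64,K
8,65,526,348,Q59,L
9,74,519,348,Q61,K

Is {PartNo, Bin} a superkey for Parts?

Yes

All 9 rows have distinct {PartNo, Bin} values, so {PartNo, Bin} → (all attributes) holds and {PartNo, Bin} is a superkey.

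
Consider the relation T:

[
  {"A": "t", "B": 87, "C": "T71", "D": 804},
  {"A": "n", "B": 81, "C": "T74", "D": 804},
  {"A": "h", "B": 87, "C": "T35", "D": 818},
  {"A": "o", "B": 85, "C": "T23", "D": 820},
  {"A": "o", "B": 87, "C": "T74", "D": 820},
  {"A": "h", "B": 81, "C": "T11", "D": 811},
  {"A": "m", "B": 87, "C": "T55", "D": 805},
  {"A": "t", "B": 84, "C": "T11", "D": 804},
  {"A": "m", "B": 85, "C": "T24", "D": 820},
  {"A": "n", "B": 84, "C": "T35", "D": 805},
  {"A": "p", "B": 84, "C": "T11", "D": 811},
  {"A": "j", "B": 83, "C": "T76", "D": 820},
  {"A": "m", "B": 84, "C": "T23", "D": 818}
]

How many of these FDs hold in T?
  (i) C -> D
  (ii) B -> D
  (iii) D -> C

0

(i) C -> D: C=T74: 2 rows → D takes values {804, 820} — violation; C=T35: 2 rows → D takes values {818, 805} — violation; C=T23: 2 rows → D takes values {820, 818} — violation; C=T11: 3 rows → D takes values {811, 804} — violation — fails.
(ii) B -> D: B=87: 4 rows → D takes values {804, 818, 820, 805} — violation; B=81: 2 rows → D takes values {804, 811} — violation; B=84: 4 rows → D takes values {804, 805, 811, 818} — violation — fails.
(iii) D -> C: D=804: 3 rows → C takes values {T71, T74, T11} — violation; D=818: 2 rows → C takes values {T35, T23} — violation; D=820: 4 rows → C takes values {T23, T74, T24, T76} — violation; D=805: 2 rows → C takes values {T55, T35} — violation — fails.
None of the 3 dependencies hold.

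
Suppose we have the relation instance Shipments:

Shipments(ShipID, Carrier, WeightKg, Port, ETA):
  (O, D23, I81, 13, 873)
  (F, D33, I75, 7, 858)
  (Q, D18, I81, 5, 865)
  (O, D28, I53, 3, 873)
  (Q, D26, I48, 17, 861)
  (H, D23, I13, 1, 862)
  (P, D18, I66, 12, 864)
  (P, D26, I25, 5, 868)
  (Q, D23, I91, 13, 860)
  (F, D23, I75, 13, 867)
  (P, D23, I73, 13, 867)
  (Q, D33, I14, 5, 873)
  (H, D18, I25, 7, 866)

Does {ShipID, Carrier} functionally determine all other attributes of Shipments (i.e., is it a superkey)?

All 13 rows have distinct {ShipID, Carrier} values, so {ShipID, Carrier} → (all attributes) holds and {ShipID, Carrier} is a superkey.

Yes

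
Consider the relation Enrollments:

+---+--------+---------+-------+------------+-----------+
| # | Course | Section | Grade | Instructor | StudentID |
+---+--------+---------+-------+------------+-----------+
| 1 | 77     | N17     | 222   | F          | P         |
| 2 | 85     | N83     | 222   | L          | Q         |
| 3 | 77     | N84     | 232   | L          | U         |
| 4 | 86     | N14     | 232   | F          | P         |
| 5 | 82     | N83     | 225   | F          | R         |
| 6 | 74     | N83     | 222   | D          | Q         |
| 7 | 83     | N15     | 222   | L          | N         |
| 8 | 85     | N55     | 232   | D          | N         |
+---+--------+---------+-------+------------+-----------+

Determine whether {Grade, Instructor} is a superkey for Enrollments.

No

Rows 2 and 7 have the same {Grade, Instructor} value (Grade=222, Instructor=L) but are distinct tuples, so {Grade, Instructor} does not determine every attribute — not a superkey.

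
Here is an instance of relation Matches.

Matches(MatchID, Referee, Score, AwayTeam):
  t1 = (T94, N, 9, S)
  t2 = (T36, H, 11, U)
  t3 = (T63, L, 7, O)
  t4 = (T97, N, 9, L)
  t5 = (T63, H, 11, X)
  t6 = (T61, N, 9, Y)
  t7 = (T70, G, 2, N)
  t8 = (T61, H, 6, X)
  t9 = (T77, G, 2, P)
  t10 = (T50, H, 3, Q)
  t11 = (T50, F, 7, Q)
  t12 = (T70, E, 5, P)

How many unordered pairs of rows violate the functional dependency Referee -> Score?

Referee=N: all 3 rows agree on Score — 0 pairs.
Referee=H: violating pairs (2,8), (2,10), (5,8), (5,10), (8,10) — 5 pairs.
Referee=G: all 2 rows agree on Score — 0 pairs.

5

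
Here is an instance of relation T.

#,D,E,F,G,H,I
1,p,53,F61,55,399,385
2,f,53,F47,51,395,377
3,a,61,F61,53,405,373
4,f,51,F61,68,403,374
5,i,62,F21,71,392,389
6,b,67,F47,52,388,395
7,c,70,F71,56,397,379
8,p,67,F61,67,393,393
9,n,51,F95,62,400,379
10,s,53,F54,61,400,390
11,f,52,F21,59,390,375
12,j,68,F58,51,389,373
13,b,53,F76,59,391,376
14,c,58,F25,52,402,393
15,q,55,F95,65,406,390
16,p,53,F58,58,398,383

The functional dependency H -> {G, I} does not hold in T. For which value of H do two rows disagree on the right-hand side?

400

H=399: row 1 → {G,I} = (55, 385) ✓
H=395: row 2 → {G,I} = (51, 377) ✓
H=405: row 3 → {G,I} = (53, 373) ✓
H=403: row 4 → {G,I} = (68, 374) ✓
H=392: row 5 → {G,I} = (71, 389) ✓
H=388: row 6 → {G,I} = (52, 395) ✓
H=397: row 7 → {G,I} = (56, 379) ✓
H=393: row 8 → {G,I} = (67, 393) ✓
H=400: rows 9, 10 → {G,I} takes values {(62, 379), (61, 390)} — violation
H=390: row 11 → {G,I} = (59, 375) ✓
H=389: row 12 → {G,I} = (51, 373) ✓
H=391: row 13 → {G,I} = (59, 376) ✓
H=402: row 14 → {G,I} = (52, 393) ✓
H=406: row 15 → {G,I} = (65, 390) ✓
H=398: row 16 → {G,I} = (58, 383) ✓
The only H value with inconsistent RHS is H=400.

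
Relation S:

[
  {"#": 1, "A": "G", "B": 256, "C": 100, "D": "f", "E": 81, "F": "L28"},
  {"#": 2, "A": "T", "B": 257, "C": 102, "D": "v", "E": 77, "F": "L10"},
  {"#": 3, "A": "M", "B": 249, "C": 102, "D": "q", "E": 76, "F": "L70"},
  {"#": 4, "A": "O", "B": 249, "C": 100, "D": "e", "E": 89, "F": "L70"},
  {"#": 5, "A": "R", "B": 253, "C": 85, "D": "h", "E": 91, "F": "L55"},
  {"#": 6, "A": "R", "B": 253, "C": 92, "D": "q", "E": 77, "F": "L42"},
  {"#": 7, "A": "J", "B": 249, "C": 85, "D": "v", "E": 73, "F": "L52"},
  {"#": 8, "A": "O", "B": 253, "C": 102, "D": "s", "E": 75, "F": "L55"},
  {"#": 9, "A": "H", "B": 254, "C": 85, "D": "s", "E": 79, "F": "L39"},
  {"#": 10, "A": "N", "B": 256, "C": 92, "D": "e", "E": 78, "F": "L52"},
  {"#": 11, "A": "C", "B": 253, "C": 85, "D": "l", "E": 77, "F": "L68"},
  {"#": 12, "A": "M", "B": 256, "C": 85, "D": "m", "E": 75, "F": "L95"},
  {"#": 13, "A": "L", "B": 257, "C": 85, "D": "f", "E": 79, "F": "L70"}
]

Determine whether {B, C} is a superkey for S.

No

Rows 5 and 11 have the same {B, C} value (B=253, C=85) but are distinct tuples, so {B, C} does not determine every attribute — not a superkey.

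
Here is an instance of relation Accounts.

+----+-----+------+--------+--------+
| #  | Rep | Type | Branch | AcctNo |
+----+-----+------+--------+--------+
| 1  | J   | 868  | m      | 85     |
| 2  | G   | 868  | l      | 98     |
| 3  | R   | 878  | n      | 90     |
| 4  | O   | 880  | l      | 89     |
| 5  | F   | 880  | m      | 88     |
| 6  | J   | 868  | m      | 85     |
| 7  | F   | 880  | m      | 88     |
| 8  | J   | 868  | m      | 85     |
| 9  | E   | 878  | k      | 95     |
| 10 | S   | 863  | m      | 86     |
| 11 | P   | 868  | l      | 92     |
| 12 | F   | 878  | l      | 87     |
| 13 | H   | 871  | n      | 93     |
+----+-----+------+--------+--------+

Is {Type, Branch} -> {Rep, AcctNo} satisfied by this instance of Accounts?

(Type=868, Branch=m): rows 1, 6, 8 → {Rep,AcctNo} = (J, 85), (J, 85), (J, 85) ✓
(Type=868, Branch=l): rows 2, 11 → {Rep,AcctNo} takes values {(G, 98), (P, 92)} — violation
(Type=878, Branch=n): row 3 → {Rep,AcctNo} = (R, 90) ✓
(Type=880, Branch=l): row 4 → {Rep,AcctNo} = (O, 89) ✓
(Type=880, Branch=m): rows 5, 7 → {Rep,AcctNo} = (F, 88), (F, 88) ✓
(Type=878, Branch=k): row 9 → {Rep,AcctNo} = (E, 95) ✓
(Type=863, Branch=m): row 10 → {Rep,AcctNo} = (S, 86) ✓
(Type=878, Branch=l): row 12 → {Rep,AcctNo} = (F, 87) ✓
(Type=871, Branch=n): row 13 → {Rep,AcctNo} = (H, 93) ✓
Two rows agree on {Type, Branch} but differ on {Rep, AcctNo}, so {Type, Branch} -> {Rep, AcctNo} does not hold.

No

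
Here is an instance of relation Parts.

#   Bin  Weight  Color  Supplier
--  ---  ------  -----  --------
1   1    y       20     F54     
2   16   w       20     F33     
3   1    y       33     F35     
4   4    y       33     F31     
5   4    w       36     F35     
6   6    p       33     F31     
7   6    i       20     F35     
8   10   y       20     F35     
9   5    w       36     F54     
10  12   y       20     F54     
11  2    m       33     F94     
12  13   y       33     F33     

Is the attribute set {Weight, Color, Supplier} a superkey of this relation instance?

No

Rows 1 and 10 have the same {Weight, Color, Supplier} value (Weight=y, Color=20, Supplier=F54) but are distinct tuples, so {Weight, Color, Supplier} does not determine every attribute — not a superkey.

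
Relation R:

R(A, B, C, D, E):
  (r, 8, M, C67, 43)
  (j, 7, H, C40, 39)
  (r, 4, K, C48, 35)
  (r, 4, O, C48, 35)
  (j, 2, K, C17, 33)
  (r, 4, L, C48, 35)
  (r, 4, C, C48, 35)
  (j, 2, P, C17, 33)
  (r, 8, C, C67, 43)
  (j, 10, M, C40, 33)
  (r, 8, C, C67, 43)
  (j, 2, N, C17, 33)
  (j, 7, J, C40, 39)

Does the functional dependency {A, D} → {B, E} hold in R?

(A=r, D=C67): 3 rows → {B,E} = (8, 43), (8, 43), (8, 43) ✓
(A=j, D=C40): 3 rows → {B,E} takes values {(7, 39), (10, 33)} — violation
(A=r, D=C48): 4 rows → {B,E} = (4, 35), (4, 35), (4, 35), (4, 35) ✓
(A=j, D=C17): 3 rows → {B,E} = (2, 33), (2, 33), (2, 33) ✓
Two rows agree on {A, D} but differ on {B, E}, so {A, D} → {B, E} does not hold.

No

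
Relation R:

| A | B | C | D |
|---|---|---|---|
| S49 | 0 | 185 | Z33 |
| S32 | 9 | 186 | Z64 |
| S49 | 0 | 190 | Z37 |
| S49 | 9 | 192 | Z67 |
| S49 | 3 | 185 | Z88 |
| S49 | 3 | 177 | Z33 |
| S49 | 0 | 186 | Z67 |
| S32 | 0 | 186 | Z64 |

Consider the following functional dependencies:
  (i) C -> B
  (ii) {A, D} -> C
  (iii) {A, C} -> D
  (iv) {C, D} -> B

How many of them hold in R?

(i) C -> B: C=185: 2 rows → B takes values {0, 3} — violation; C=186: 3 rows → B takes values {9, 0} — violation — fails.
(ii) {A, D} -> C: (A=S49, D=Z33): 2 rows → C takes values {185, 177} — violation; (A=S49, D=Z67): 2 rows → C takes values {192, 186} — violation — fails.
(iii) {A, C} -> D: (A=S49, C=185): 2 rows → D takes values {Z33, Z88} — violation — fails.
(iv) {C, D} -> B: (C=186, D=Z64): 2 rows → B takes values {9, 0} — violation — fails.
None of the 4 dependencies hold.

0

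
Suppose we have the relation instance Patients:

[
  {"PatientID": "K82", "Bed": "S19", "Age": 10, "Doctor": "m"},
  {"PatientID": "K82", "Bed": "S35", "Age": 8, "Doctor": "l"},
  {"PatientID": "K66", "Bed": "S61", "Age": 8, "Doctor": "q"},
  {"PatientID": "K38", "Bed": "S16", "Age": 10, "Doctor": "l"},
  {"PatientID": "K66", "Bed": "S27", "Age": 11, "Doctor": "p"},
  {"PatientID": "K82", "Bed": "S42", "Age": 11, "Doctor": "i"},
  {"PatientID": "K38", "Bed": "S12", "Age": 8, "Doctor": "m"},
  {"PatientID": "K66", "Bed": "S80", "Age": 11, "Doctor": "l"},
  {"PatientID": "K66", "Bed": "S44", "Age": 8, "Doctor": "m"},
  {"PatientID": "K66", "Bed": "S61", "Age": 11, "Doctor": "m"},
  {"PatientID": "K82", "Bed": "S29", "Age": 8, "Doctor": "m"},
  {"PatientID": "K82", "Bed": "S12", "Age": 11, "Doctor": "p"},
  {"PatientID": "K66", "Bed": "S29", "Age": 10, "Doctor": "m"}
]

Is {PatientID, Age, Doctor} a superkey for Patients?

All 13 rows have distinct {PatientID, Age, Doctor} values, so {PatientID, Age, Doctor} → (all attributes) holds and {PatientID, Age, Doctor} is a superkey.

Yes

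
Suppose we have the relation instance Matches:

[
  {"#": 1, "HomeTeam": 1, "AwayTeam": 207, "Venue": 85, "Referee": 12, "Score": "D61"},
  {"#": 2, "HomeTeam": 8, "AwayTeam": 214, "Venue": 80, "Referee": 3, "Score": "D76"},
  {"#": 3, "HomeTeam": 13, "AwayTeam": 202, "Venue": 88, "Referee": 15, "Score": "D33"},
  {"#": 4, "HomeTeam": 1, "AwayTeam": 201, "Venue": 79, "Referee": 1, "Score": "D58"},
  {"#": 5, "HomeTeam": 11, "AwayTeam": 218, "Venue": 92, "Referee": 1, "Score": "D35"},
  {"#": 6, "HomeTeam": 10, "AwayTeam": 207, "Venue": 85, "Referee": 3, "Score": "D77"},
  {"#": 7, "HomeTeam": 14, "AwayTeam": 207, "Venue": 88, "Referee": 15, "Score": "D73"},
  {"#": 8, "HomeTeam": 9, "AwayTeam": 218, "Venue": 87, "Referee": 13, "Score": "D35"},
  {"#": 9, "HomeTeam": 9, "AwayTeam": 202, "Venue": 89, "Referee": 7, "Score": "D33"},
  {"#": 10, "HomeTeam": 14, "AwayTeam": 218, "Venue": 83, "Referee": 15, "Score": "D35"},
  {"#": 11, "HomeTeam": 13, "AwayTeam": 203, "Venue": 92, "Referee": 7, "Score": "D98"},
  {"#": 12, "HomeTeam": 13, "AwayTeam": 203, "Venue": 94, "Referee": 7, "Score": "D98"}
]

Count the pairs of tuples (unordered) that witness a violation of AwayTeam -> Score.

AwayTeam=207: violating pairs (1,6), (1,7), (6,7) — 3 pairs.
AwayTeam=202: all 2 rows agree on Score — 0 pairs.
AwayTeam=218: all 3 rows agree on Score — 0 pairs.
AwayTeam=203: all 2 rows agree on Score — 0 pairs.

3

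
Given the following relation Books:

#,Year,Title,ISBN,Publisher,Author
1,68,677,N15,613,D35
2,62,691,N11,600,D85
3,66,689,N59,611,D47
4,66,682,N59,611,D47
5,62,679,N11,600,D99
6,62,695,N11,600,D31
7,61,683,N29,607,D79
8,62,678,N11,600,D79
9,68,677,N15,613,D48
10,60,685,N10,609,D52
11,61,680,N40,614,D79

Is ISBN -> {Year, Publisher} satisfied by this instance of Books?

Yes

ISBN=N15: rows 1, 9 → {Year,Publisher} = (68, 613), (68, 613) ✓
ISBN=N11: rows 2, 5, 6, 8 → {Year,Publisher} = (62, 600), (62, 600), (62, 600), (62, 600) ✓
ISBN=N59: rows 3, 4 → {Year,Publisher} = (66, 611), (66, 611) ✓
ISBN=N29: row 7 → {Year,Publisher} = (61, 607) ✓
ISBN=N10: row 10 → {Year,Publisher} = (60, 609) ✓
ISBN=N40: row 11 → {Year,Publisher} = (61, 614) ✓
Every ISBN value is associated with a single {Year, Publisher} value, so ISBN -> {Year, Publisher} holds.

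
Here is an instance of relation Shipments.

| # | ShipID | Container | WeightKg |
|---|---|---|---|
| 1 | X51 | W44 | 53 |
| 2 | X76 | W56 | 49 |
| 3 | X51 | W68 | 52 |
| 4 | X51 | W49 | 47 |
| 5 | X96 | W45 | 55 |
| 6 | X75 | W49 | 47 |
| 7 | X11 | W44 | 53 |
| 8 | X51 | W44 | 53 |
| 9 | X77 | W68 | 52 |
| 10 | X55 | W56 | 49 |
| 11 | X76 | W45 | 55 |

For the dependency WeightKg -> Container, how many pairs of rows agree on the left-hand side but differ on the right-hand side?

0

WeightKg=53: all 3 rows agree on Container — 0 pairs.
WeightKg=49: all 2 rows agree on Container — 0 pairs.
WeightKg=52: all 2 rows agree on Container — 0 pairs.
WeightKg=47: all 2 rows agree on Container — 0 pairs.
WeightKg=55: all 2 rows agree on Container — 0 pairs.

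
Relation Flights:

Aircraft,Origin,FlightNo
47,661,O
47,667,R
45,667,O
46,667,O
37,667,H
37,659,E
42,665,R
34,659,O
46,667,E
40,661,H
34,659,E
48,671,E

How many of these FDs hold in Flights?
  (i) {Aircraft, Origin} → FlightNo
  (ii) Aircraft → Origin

(i) {Aircraft, Origin} → FlightNo: (Aircraft=46, Origin=667): 2 rows → FlightNo takes values {O, E} — violation; (Aircraft=34, Origin=659): 2 rows → FlightNo takes values {O, E} — violation — fails.
(ii) Aircraft → Origin: Aircraft=47: 2 rows → Origin takes values {661, 667} — violation; Aircraft=37: 2 rows → Origin takes values {667, 659} — violation — fails.
None of the 2 dependencies hold.

0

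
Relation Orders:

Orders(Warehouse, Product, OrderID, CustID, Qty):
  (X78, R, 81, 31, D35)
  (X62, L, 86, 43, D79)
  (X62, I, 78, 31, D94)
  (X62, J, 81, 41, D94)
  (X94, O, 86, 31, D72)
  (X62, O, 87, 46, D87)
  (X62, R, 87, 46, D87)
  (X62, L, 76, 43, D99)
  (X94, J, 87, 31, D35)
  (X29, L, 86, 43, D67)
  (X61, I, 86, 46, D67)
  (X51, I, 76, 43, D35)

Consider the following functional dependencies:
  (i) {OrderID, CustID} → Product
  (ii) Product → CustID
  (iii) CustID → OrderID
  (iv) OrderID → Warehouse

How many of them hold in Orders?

0

(i) {OrderID, CustID} → Product: (OrderID=87, CustID=46): 2 rows → Product takes values {O, R} — violation; (OrderID=76, CustID=43): 2 rows → Product takes values {L, I} — violation — fails.
(ii) Product → CustID: Product=R: 2 rows → CustID takes values {31, 46} — violation; Product=I: 3 rows → CustID takes values {31, 46, 43} — violation; Product=J: 2 rows → CustID takes values {41, 31} — violation; Product=O: 2 rows → CustID takes values {31, 46} — violation — fails.
(iii) CustID → OrderID: CustID=31: 4 rows → OrderID takes values {81, 78, 86, 87} — violation; CustID=43: 4 rows → OrderID takes values {86, 76} — violation; CustID=46: 3 rows → OrderID takes values {87, 86} — violation — fails.
(iv) OrderID → Warehouse: OrderID=81: 2 rows → Warehouse takes values {X78, X62} — violation; OrderID=86: 4 rows → Warehouse takes values {X62, X94, X29, X61} — violation; OrderID=87: 3 rows → Warehouse takes values {X62, X94} — violation; OrderID=76: 2 rows → Warehouse takes values {X62, X51} — violation — fails.
None of the 4 dependencies hold.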